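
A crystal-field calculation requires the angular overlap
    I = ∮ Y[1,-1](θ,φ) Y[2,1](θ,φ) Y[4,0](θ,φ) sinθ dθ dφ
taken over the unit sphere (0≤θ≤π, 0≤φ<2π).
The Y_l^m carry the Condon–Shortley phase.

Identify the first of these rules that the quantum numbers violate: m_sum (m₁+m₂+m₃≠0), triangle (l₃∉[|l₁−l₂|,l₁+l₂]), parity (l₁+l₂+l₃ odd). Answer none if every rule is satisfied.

triangle

m₁+m₂+m₃ = -1 + 1 + 0 = 0  ✓
triangle: need |l₁−l₂| ≤ l₃ ≤ l₁+l₂ = [1,3]; l₃=4 is outside  ✗
parity: l₁+l₂+l₃ = 7 is odd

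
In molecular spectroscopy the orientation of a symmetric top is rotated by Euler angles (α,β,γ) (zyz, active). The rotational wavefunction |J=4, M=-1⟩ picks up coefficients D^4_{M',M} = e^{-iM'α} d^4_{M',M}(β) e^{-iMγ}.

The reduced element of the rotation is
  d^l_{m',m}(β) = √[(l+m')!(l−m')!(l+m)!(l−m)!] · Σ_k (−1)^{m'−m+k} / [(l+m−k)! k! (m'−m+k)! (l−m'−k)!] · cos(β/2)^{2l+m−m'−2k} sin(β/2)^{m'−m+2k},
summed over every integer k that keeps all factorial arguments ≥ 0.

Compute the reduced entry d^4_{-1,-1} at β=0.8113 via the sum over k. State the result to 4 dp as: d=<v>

d^4_{-1,-1}(β=0.8113) via the finite sum:
With c≡cos(β/2)=0.918846 and s≡sin(β/2)=0.394616, N=[6·120·6·120]^{1/2}=720.000000
k: max(0,(-1)−(-1))=0 … min(4+(-1),4−(-1))=3
  k=0: (−1)^0·720.0000/(720)·0.9188^8·0.3946^0 = +0.508092
  k=1: (−1)^1·720.0000/(48)·0.9188^6·0.3946^2 = -1.405716
  k=2: (−1)^2·720.0000/(24)·0.9188^4·0.3946^4 = +0.518551
  k=3: (−1)^3·720.0000/(72)·0.9188^2·0.3946^6 = -0.031881
d^4_{-1,-1}(0.8113) = +0.508092 -1.405716 +0.518551 -0.031881 = -0.410954

d=-0.4110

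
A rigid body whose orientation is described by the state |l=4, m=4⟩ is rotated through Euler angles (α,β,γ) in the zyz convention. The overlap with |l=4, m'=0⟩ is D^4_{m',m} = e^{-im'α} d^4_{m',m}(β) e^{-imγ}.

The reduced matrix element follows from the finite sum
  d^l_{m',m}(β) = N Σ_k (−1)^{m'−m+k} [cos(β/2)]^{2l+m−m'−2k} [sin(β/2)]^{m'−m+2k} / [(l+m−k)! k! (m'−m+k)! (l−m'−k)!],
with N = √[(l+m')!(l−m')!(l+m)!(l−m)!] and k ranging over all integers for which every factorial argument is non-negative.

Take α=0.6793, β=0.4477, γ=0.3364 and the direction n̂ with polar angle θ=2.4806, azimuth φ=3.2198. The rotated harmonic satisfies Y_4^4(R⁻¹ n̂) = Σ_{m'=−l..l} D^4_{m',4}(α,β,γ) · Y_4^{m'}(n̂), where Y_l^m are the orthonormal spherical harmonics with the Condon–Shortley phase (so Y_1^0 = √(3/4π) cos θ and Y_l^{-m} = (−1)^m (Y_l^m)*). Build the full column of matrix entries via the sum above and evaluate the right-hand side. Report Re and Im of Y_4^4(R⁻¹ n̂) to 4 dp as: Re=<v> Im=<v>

Need the full column D^4_{m',4} for m'=−4..4 at α=0.6793, β=0.4477, γ=0.3364.
cos(β/2)=0.975050, sin(β/2)=0.221985
d^4_{-4,4}: single k=8 term ⇒ +0.000006;  D = +0.000001+0.000006i
d^4_{-3,4}: single k=7 term ⇒ +0.000073;  D = +0.000056+0.000047i
d^4_{-2,4}: single k=6 term ⇒ +0.000602;  D = +0.000602+0.000008i
d^4_{-1,4}: single k=5 term ⇒ +0.003739;  D = +0.002940-0.002311i
d^4_{0,4}: single k=4 term ⇒ +0.018363;  D = +0.004101-0.017900i
d^4_{1,4}: single k=3 term ⇒ +0.072144;  D = -0.031646-0.064833i
d^4_{2,4}: single k=2 term ⇒ +0.224072;  D = -0.202978-0.094912i
d^4_{3,4}: single k=1 term ⇒ +0.526087;  D = -0.510769+0.126027i
d^4_{4,4}: single k=0 term ⇒ +0.816987;  D = -0.494162+0.650593i
Y_4^{m'}(θ=2.4806,φ=3.2198) and Σ D·Y over m':
  (+0.0000+0.0000i)·(+0.0598-0.0193i)  (+0.0001+0.0000i)·(+0.2223-0.0531i)  (+0.0006+0.0000i)·(+0.4187-0.0660i)  (+0.0029-0.0023i)·(+0.3113-0.0244i)  (+0.0041-0.0179i)·(-0.2225+0.0000i)  (-0.0316-0.0648i)·(-0.3113-0.0244i)  (-0.2030-0.0949i)·(+0.4187+0.0660i)  (-0.5108+0.1260i)·(-0.2223-0.0531i)  (-0.4942+0.6506i)·(+0.0598+0.0193i)
Y_4^4(R⁻¹ n̂) = +0.007890-0.000549i

Re=0.0079 Im=-0.0005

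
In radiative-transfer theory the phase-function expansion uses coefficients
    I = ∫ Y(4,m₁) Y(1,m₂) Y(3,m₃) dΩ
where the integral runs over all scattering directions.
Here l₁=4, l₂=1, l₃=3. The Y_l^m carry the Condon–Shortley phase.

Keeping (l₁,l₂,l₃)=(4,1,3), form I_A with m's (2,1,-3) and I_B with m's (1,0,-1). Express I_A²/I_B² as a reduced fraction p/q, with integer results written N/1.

1/15

l's match ⇒ only the (l;m) 3-j factors differ between A and B.
A: triangle coeff Δ(4,1,3) = 1/252; Σ_t [2,2]: t=2:+1/1440 = 1/1440; (3j)²=1/252 [(4 1 3; 2 1 -3)], sign=+1
B: triangle coeff Δ(4,1,3) = 1/252; Σ_t [1,1]: t=1:−1/48 = -1/48; (3j)²=5/84 [(4 1 3; 1 0 -1)], sign=-1
I_A²/I_B² = (1/252)/(5/84) = 1/15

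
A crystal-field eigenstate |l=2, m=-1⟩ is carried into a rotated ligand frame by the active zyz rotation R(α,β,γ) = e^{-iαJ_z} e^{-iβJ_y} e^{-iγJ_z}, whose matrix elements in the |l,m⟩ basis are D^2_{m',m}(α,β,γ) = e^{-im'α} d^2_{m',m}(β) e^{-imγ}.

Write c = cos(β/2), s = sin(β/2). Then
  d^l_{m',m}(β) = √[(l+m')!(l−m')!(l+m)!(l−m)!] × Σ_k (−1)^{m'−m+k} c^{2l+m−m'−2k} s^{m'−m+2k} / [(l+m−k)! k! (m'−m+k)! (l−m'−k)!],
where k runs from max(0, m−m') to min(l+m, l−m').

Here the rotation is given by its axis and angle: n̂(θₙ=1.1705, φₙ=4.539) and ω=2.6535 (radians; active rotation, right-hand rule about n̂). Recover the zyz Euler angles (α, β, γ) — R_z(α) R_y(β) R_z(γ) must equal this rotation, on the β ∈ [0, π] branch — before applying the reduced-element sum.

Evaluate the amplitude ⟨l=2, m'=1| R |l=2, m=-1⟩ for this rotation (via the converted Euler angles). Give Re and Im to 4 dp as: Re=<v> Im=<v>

Re=-0.1461 Im=-0.0528

Axis–angle → zyz. n̂ = (sinθₙcosφₙ, sinθₙsinφₙ, cosθₙ) = (-0.158883, -0.907137, +0.389691), ω = 2.6535.
R = I cosω + sinω [n̂]ₓ + (1−cosω) n̂n̂ᵀ gives
  R = [-0.835689, +0.088684, -0.541995; +0.454170, +0.666474, -0.591221; +0.308794, -0.740234, -0.597243]
β = atan2(√(R₁₃²+R₂₃²), R₃₃) = 2.210856; α = atan2(R₂₃, R₁₃) mod 2π = 3.970402; γ = atan2(R₃₂, −R₃₁) mod 2π = 4.317180
D^2_{1,-1}(3.9704,2.2109,4.3172) = e^{-i·1·3.9704}·d^2_{1,-1}(2.2109)·e^{-i·-1·4.3172}. Compute d first:
With c≡cos(β/2)=0.448752 and s≡sin(β/2)=0.893656, N=[6·1·1·6]^{1/2}=6.000000
Admissible k: 0..1 (factorial args all ≥0)
  k=0: (−1)^2·6.0000/(2)·0.4488^2·0.8937^2 = +0.482475
  k=1: (−1)^3·6.0000/(6)·0.4488^0·0.8937^4 = -0.637796
d^2_{1,-1}(2.2109) = +0.482475 -0.637796 = -0.155321
D = (-0.675754+0.737127i)·(-0.155321)·(-0.385001-0.922916i) = -0.146075-0.052789i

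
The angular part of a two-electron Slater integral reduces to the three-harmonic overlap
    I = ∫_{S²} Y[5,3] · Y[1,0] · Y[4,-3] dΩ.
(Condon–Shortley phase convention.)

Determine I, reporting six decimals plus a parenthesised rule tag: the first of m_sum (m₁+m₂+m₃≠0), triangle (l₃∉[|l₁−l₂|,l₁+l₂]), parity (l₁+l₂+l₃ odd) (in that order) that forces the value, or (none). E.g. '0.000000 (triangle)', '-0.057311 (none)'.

m-sum 0 ✓  L=10 even ✓  4≤4≤6 ✓
Π(2lᵢ+1) = 11×3×9 = 297
triangle coeff Δ(5,1,4) = 1/495
Σ_t [1,1]: t=1:−1/576 = -1/576
(3j)²=5/99 [(5 1 4; 0 0 0)], sign=-1
Σ_t [1,1]: t=1:−1/5040 = -1/5040
(3j)²=16/495 [(5 1 4; 3 0 -3)], sign=+1
⇒ 4πI² = 16/33
I = (-1)√(16/33/(4π)) = -0.19642560
No selection rule forces the value: the integral is nonzero (none).

-0.196426 (none)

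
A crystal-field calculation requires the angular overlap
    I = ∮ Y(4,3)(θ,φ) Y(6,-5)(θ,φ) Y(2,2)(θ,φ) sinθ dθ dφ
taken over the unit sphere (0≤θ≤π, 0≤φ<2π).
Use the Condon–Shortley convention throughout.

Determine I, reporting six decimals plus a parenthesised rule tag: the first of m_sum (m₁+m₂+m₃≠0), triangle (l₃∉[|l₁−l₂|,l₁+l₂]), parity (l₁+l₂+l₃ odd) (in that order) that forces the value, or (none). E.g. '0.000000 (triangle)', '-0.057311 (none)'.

-0.288917 (none)

Rules hold: Σm=0, L=12 even, 2≤2≤10.
N = 9·13·5 = 585
Δ = 8!·0!·4!/13! = 1/6435
Racah Σ t=4..4: t=4:+1/2304 = 1/2304
⇒ 3j(4 6 2; 0 0 0)² = 5/143, sgn +1
Racah Σ t=1..1: t=1:−1/120960 = -1/120960
⇒ 3j(4 6 2; 3 -5 2)² = 2/39, sgn -1
4πI² = N·(3j₀)²·(3jₘ)² = 150/143
I = -1·√(1.04895/4π) = -0.28891672
No selection rule forces the value: the integral is nonzero (none).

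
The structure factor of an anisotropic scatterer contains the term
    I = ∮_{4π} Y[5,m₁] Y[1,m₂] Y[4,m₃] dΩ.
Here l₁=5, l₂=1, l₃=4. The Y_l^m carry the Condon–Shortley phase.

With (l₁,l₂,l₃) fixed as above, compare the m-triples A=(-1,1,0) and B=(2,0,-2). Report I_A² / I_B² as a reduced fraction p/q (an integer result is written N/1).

Shared (l₁,l₂,l₃)=(5,1,4): N and (l;000)² cancel in I_A²/I_B².
A: Δ = 2!·8!·0!/11! = 1/495; Racah Σ t=2..2: t=2:+1/1152 = 1/1152; ⇒ 3j(5 1 4; -1 1 0)² = 1/33, sgn +1
B: Δ = 2!·8!·0!/11! = 1/495; Racah Σ t=1..1: t=1:−1/1440 = -1/1440; ⇒ 3j(5 1 4; 2 0 -2)² = 7/165, sgn -1
I_A²/I_B² = (1/33)/(7/165) = 5/7

5/7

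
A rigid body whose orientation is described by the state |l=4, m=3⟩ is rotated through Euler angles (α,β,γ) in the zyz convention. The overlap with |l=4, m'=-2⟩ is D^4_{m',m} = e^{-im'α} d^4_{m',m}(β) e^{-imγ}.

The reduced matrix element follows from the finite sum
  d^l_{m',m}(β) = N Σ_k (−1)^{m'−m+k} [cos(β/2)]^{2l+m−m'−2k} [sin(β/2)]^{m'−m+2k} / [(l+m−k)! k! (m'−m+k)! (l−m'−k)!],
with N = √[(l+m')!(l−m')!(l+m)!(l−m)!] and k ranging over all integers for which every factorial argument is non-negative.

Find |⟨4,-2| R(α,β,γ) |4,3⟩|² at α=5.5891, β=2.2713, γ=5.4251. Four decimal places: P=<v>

P=0.0782

Split into d^4_{-2,3}(β=2.2713) × two z-phases.
c=cos(2.271300/2)=0.421543, s=sin(2.271300/2)=0.906808; N=√[2·720·5040·1]=2693.993318
k∈{5,6} keeps every argument non-negative
  k=5: (−1)^0·2693.9933/(240)·0.4215^3·0.9068^5 = +0.515571
  k=6: (−1)^1·2693.9933/(720)·0.4215^1·0.9068^7 = -0.795270
d^4_{-2,3}(2.2713) = +0.515571 -0.795270 = -0.279699
|D^4_{-2,3}|² = |d^4_{-2,3}(β)|² = (-0.279699)² = 0.078231 (the z-rotation phases have unit modulus)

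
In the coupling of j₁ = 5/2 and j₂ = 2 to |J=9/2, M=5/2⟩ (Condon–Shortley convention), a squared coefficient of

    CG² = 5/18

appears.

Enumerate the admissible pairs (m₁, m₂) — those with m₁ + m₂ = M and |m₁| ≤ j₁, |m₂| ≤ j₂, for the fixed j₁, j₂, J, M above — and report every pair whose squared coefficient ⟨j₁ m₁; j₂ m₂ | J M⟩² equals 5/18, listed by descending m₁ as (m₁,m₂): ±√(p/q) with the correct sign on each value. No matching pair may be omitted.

(1/2,2): +√(5/18)

Admissible pairs with m₁+m₂ = M = 5/2: (1/2,2), (3/2,1), (5/2,0)
  (m₁,m₂)=(5/2,0): CG² = 1/6, CG = +√(1/6)
  (m₁,m₂)=(3/2,1): CG² = 5/9, CG = +√(5/9)
  (m₁,m₂)=(1/2,2): CG² = 5/18, CG = +√(5/18)   ← matches the target
Pairs with CG² = 5/18: (1/2,2): +√(5/18)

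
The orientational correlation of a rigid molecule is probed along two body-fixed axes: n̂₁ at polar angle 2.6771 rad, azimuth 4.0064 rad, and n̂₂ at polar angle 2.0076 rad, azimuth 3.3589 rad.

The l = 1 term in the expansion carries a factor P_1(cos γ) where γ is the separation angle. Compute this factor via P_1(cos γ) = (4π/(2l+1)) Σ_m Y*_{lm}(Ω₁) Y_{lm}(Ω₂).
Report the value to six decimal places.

Expand P_1 via completeness: Σ_{m} conj(Y_{1,m}) at Ω₁ times Y_{1,m} at Ω₂ —
  [-1]  conj(Y_{1,-1})(Ω₁) = -0.10041 - 0.11778j ; Y_{1,-1}(Ω₂) = -0.30569 + 0.06750j ; Δ = 0.03864 + 0.02923j
  [+0]  conj(Y_{1,0})(Ω₁) = -0.43683 + 0.00000j ; Y_{1,0}(Ω₂) = -0.20670 + 0.00000j ; Δ = 0.09029 + 0.00000j
  [+1]  conj(Y_{1,1})(Ω₁) = 0.10041 - 0.11778j ; Y_{1,1}(Ω₂) = 0.30569 + 0.06750j ; Δ = 0.03864 - 0.02923j
Σ over m = 0.16758 + 0.00000j; ×(4π/3) → 0.70197 + 0.00000j. Real part: 0.701974

0.701974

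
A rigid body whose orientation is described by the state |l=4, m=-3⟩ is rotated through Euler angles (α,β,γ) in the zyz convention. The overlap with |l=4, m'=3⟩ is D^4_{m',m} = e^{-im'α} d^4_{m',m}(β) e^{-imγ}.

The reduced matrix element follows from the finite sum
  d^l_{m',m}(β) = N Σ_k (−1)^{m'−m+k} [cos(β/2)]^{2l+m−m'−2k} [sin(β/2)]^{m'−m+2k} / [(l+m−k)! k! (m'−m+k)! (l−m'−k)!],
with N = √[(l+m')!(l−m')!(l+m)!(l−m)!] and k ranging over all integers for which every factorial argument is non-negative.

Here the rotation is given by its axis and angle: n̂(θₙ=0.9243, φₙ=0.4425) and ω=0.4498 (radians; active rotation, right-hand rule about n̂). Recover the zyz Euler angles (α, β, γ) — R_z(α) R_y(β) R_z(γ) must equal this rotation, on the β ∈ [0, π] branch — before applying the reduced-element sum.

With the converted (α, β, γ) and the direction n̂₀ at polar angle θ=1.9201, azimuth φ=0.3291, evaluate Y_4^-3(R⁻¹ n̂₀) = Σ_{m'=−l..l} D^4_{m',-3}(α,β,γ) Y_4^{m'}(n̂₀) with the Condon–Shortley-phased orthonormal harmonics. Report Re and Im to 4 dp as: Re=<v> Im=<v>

Re=-0.2708 Im=-0.0408

Axis–angle → zyz. n̂ = (sinθₙcosφₙ, sinθₙsinφₙ, cosθₙ) = (+0.721320, +0.341789, +0.602393), ω = 0.4498.
R = I cosω + sinω [n̂]ₓ + (1−cosω) n̂n̂ᵀ gives
  R = [+0.952286, -0.237390, +0.191825; +0.286434, +0.912154, -0.293140; -0.105385, +0.334099, +0.936628]
β = atan2(√(R₁₃²+R₂₃²), R₃₃) = 0.357918; α = atan2(R₂₃, R₁₃) mod 2π = 5.291836; γ = atan2(R₃₂, −R₃₁) mod 2π = 1.265243
Need the full column D^4_{m',-3} for m'=−4..4 at α=5.2918, β=0.3579, γ=1.2652.
cos(β/2)=0.984029, sin(β/2)=0.178006
d^4_{-4,-3}: single k=1 term ⇒ +0.449816;  D = +0.443357-0.075953i
d^4_{-3,-3}: k∈[0..1] ⇒ +0.879154 -0.201379 = +0.677775;  D = +0.461558+0.496330i
d^4_{-2,-3}: k∈[0..1] ⇒ -0.595051 +0.058415 = -0.536636;  D = +0.128725-0.520968i
d^4_{-1,-3}: k∈[0..1] ⇒ +0.228342 -0.012453 = +0.215889;  D = -0.203730+0.071428i
d^4_{0,-3}: k∈[0..1] ⇒ -0.061575 +0.002015 = -0.059560;  D = +0.047265+0.036241i
d^4_{1,-3}: k∈[0..1] ⇒ +0.012453 -0.000245 = +0.012209;  D = +0.000911-0.012175i
d^4_{2,-3}: k∈[0..1] ⇒ -0.001912 +0.000021 = -0.001891;  D = -0.001655+0.000914i
d^4_{3,-3}: k∈[0..1] ⇒ +0.000216 -0.000001 = +0.000215;  D = +0.000190+0.000100i
d^4_{4,-3}: single k=0 term ⇒ -0.000016;  D = -0.000001-0.000016i
Y_4^{m'}(θ=1.9201,φ=0.3291) and Σ D·Y over m':
  (+0.4434-0.0760i)·(+0.0868-0.3338i)  (+0.4616+0.4963i)·(-0.1958+0.2966i)  (+0.1287-0.5210i)·(-0.0421+0.0325i)  (-0.2037+0.0714i)·(+0.3139-0.1072i)  (+0.0473+0.0362i)·(-0.0036+0.0000i)  (+0.0009-0.0122i)·(-0.3139-0.1072i)  (-0.0017+0.0009i)·(-0.0421-0.0325i)  (+0.0002+0.0001i)·(+0.1958+0.2966i)  (-0.0000-0.0000i)·(+0.0868+0.3338i)
Y_4^-3(R⁻¹ n̂) = -0.270831-0.040845i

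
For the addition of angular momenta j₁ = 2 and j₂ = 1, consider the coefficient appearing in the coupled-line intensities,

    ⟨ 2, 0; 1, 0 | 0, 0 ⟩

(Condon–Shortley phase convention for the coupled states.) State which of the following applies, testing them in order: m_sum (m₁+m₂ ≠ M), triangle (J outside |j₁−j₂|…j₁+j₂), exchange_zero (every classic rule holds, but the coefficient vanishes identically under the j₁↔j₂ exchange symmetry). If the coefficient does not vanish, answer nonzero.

m-sum: m₁+m₂ = 0+0 = 0, M = 0  ✓
triangle: need |j₁−j₂| ≤ J ≤ j₁+j₂, i.e. J ∈ [1, 3]; J = 0 is outside ✗ ⇒ coefficient is 0

triangle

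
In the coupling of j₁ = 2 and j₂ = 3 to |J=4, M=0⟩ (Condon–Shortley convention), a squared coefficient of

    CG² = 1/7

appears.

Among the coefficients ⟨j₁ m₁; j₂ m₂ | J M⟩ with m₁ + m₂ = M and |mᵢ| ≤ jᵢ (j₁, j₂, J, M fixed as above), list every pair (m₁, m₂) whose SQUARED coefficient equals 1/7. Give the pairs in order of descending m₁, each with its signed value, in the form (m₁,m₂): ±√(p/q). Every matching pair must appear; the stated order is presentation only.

Admissible pairs with m₁+m₂ = M = 0: (-2,2), (-1,1), (0,0), (1,-1), (2,-2)
  (m₁,m₂)=(2,-2): CG² = 1/7, CG = +√(1/7)   ← matches the target
  (m₁,m₂)=(1,-1): CG² = 5/14, CG = +√(5/14)
  (m₁,m₂)=(0,0): CG² = 0/1, CG = 0
  (m₁,m₂)=(-1,1): CG² = 5/14, CG = −√(5/14)
  (m₁,m₂)=(-2,2): CG² = 1/7, CG = −√(1/7)   ← matches the target
Pairs with CG² = 1/7: (2,-2): +√(1/7); (-2,2): −√(1/7)

(2,-2): +√(1/7); (-2,2): −√(1/7)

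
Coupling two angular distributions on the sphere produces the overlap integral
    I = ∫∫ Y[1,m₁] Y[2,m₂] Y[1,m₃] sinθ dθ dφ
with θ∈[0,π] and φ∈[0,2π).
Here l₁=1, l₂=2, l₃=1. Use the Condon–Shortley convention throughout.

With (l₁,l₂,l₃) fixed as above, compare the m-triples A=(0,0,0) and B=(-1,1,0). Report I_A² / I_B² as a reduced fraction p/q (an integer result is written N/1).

4/3

Same 1,2,1: normalisation and zero-m 3j drop out of the ratio.
A: Δ: 2! 0! 2! / 5! → 1/30; sum: t=1:−1/1 = -1/1; 3j²(1 2 1; 0 0 0) = Δ·Π!·Σ² = 2/15  (sign +1)
B: Δ: 2! 0! 2! / 5! → 1/30; sum: t=2:+1/2 = 1/2; 3j²(1 2 1; -1 1 0) = Δ·Π!·Σ² = 1/10  (sign -1)
I_A²/I_B² = (2/15)/(1/10) = 4/3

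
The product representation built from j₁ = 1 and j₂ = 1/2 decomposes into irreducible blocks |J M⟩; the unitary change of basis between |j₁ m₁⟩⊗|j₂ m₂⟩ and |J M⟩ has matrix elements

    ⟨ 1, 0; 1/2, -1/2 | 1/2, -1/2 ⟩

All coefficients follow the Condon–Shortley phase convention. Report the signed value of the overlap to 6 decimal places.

+√(1/3) ≈ +0.577350

triangle: 1!×1!×0!/3! = 1/6
(j±m)!: 1!×1!×0!×1!×0!×1! = 1
prefactor² = (2J+1)×Δ×N² = 1/3
  k=0: +1/(0!×1!×1!×0!×0!×0!) = 1
Σ = 1  ⇒  CG² = 1/3×1² = 1/3
CG = +√(1/3) = +0.577350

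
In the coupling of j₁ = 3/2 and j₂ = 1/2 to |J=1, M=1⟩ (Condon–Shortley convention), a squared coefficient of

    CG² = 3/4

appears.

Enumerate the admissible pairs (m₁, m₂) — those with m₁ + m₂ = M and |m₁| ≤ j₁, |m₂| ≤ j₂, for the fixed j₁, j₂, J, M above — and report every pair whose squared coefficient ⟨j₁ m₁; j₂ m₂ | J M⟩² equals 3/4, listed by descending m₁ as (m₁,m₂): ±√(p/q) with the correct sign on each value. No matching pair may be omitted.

(3/2,-1/2): +√(3/4)

Admissible pairs with m₁+m₂ = M = 1: (1/2,1/2), (3/2,-1/2)
  (m₁,m₂)=(3/2,-1/2): CG² = 3/4, CG = +√(3/4)   ← matches the target
  (m₁,m₂)=(1/2,1/2): CG² = 1/4, CG = −√(1/4)
Pairs with CG² = 3/4: (3/2,-1/2): +√(3/4)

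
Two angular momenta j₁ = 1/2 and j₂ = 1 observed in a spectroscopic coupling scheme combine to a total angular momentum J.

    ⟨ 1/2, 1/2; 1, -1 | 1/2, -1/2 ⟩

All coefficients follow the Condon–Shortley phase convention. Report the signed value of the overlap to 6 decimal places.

triangle: 1!·0!·1!/3! = 1/6
(j±m)!: 1!·0!·0!·2!·0!·1! = 2
prefactor² = (2J+1)·Δ·N² = 2/3
  k=0: +1/(0!·1!·0!·0!·0!·1!) = 1
Σ = 1  ⇒  CG² = 2/3·1² = 2/3
CG = +√(2/3) = +0.816497

+√(2/3) ≈ +0.816497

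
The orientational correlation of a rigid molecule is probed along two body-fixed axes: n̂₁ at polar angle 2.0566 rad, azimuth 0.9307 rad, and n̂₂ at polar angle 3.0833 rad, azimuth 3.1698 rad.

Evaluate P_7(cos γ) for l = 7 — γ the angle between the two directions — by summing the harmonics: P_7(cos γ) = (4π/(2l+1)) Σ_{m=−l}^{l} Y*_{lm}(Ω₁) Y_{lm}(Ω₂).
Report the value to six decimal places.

Term-by-term m-sum for l=7 (normalisation 4π/15 = 0.837758):
  [-7]  conj(Y_{7,-7})(Ω₁) = +0.205796+0.048558i ; Y_{7,-7}(Ω₂) = -0.000000+0.000000i ; Δ = -0.000000-0.000000i
  [-6]  conj(Y_{7,-6})(Ω₁) = -0.319779+0.268792i ; Y_{7,-6}(Ω₂) = -0.000000+0.000000i ; Δ = +0.000000-0.000000i
  [-5]  conj(Y_{7,-5})(Ω₁) = -0.021419-0.363302i ; Y_{7,-5}(Ω₂) = -0.000003+0.000000i ; Δ = +0.000000+0.000001i
  [-4]  conj(Y_{7,-4})(Ω₁) = -0.029040-0.019076i ; Y_{7,-4}(Ω₂) = -0.000083+0.000009i ; Δ = +0.000003+0.000001i
  [-3]  conj(Y_{7,-3})(Ω₁) = +0.330077-0.120298i ; Y_{7,-3}(Ω₂) = -0.001728+0.000147i ; Δ = -0.000553+0.000256i
  [-2]  conj(Y_{7,-2})(Ω₁) = -0.035761+0.119573i ; Y_{7,-2}(Ω₂) = -0.025091+0.001417i ; Δ = +0.000728-0.003051i
  [-1]  conj(Y_{7,-1})(Ω₁) = +0.180485+0.242362i ; Y_{7,-1}(Ω₂) = -0.232647+0.006564i ; Δ = -0.043580-0.055200i
  [+0]  conj(Y_{7,0})(Ω₁) = -0.165200-0.000000i ; Y_{7,0}(Ω₂) = -1.041181+0.000000i ; Δ = +0.172003+0.000000i
  [+1]  conj(Y_{7,1})(Ω₁) = -0.180485+0.242362i ; Y_{7,1}(Ω₂) = +0.232647+0.006564i ; Δ = -0.043580+0.055200i
  [+2]  conj(Y_{7,2})(Ω₁) = -0.035761-0.119573i ; Y_{7,2}(Ω₂) = -0.025091-0.001417i ; Δ = +0.000728+0.003051i
  [+3]  conj(Y_{7,3})(Ω₁) = -0.330077-0.120298i ; Y_{7,3}(Ω₂) = +0.001728+0.000147i ; Δ = -0.000553-0.000256i
  [+4]  conj(Y_{7,4})(Ω₁) = -0.029040+0.019076i ; Y_{7,4}(Ω₂) = -0.000083-0.000009i ; Δ = +0.000003-0.000001i
  [+5]  conj(Y_{7,5})(Ω₁) = +0.021419-0.363302i ; Y_{7,5}(Ω₂) = +0.000003+0.000000i ; Δ = +0.000000-0.000001i
  [+6]  conj(Y_{7,6})(Ω₁) = -0.319779-0.268792i ; Y_{7,6}(Ω₂) = -0.000000-0.000000i ; Δ = +0.000000+0.000000i
  [+7]  conj(Y_{7,7})(Ω₁) = -0.205796+0.048558i ; Y_{7,7}(Ω₂) = +0.000000+0.000000i ; Δ = -0.000000+0.000000i
Total Σ_m = +0.085199+0.000000i. Multiply by 0.837758: +0.071376+0.000000i. P_7(cos γ) = 0.071376

0.071376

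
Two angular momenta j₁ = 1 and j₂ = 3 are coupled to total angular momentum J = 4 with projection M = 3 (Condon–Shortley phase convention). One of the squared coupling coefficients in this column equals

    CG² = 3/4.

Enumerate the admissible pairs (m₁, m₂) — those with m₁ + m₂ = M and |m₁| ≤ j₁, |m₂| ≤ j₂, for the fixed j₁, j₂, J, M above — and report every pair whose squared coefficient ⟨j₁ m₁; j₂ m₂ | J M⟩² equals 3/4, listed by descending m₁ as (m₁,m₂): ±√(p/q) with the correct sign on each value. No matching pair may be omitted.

(1,2): +√(3/4)

Admissible pairs with m₁+m₂ = M = 3: (0,3), (1,2)
  (m₁,m₂)=(1,2): CG² = 3/4, CG = +√(3/4)   ← matches the target
  (m₁,m₂)=(0,3): CG² = 1/4, CG = +√(1/4)
Pairs with CG² = 3/4: (1,2): +√(3/4)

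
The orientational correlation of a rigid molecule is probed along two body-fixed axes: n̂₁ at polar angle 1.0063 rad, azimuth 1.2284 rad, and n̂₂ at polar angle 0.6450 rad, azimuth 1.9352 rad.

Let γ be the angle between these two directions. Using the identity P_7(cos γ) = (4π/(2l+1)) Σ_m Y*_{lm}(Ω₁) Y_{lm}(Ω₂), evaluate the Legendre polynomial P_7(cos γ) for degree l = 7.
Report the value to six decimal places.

-0.290952

Addition theorem: P_7(cos γ) = (4π/15) Σ_m Y*_{lm}(Ω₁) Y_{lm}(Ω₂), m = −7…7:
  [-7]  conj(Y_{7,-7})(Ω₁) = -0.104140+0.112954i ; Y_{7,-7}(Ω₂) = +0.007906-0.011789i ; Δ = +0.000508+0.002121i
  [-6]  conj(Y_{7,-6})(Ω₁) = +0.169249+0.322274i ; Y_{7,-6}(Ω₂) = +0.040767+0.057635i ; Δ = -0.011675+0.022893i
  [-5]  conj(Y_{7,-5})(Ω₁) = +0.425454-0.060470i ; Y_{7,-5}(Ω₂) = -0.203807+0.052306i ; Δ = -0.083548+0.034578i
  [-4]  conj(Y_{7,-4})(Ω₁) = +0.028815-0.141270i ; Y_{7,-4}(Ω₂) = +0.045868-0.403532i ; Δ = -0.055685-0.018108i
  [-3]  conj(Y_{7,-3})(Ω₁) = +0.238435+0.144097i ; Y_{7,-3}(Ω₂) = +0.409171+0.211764i ; Δ = +0.067046+0.109452i
  [-2]  conj(Y_{7,-2})(Ω₁) = +0.220704-0.180231i ; Y_{7,-2}(Ω₂) = -0.103420+0.092331i ; Δ = -0.006184+0.039017i
  [-1]  conj(Y_{7,-1})(Ω₁) = +0.057030+0.160002i ; Y_{7,-1}(Ω₂) = +0.122251+0.320499i ; Δ = -0.044308+0.037838i
  [+0]  conj(Y_{7,0})(Ω₁) = +0.308558-0.000000i ; Y_{7,0}(Ω₂) = -0.257995+0.000000i ; Δ = -0.079606+0.000000i
  [+1]  conj(Y_{7,1})(Ω₁) = -0.057030+0.160002i ; Y_{7,1}(Ω₂) = -0.122251+0.320499i ; Δ = -0.044308-0.037838i
  [+2]  conj(Y_{7,2})(Ω₁) = +0.220704+0.180231i ; Y_{7,2}(Ω₂) = -0.103420-0.092331i ; Δ = -0.006184-0.039017i
  [+3]  conj(Y_{7,3})(Ω₁) = -0.238435+0.144097i ; Y_{7,3}(Ω₂) = -0.409171+0.211764i ; Δ = +0.067046-0.109452i
  [+4]  conj(Y_{7,4})(Ω₁) = +0.028815+0.141270i ; Y_{7,4}(Ω₂) = +0.045868+0.403532i ; Δ = -0.055685+0.018108i
  [+5]  conj(Y_{7,5})(Ω₁) = -0.425454-0.060470i ; Y_{7,5}(Ω₂) = +0.203807+0.052306i ; Δ = -0.083548-0.034578i
  [+6]  conj(Y_{7,6})(Ω₁) = +0.169249-0.322274i ; Y_{7,6}(Ω₂) = +0.040767-0.057635i ; Δ = -0.011675-0.022893i
  [+7]  conj(Y_{7,7})(Ω₁) = +0.104140+0.112954i ; Y_{7,7}(Ω₂) = -0.007906-0.011789i ; Δ = +0.000508-0.002121i
Σ over m = -0.347298-0.000000i; ×(4π/15) → -0.290952-0.000000i. Real part: -0.290952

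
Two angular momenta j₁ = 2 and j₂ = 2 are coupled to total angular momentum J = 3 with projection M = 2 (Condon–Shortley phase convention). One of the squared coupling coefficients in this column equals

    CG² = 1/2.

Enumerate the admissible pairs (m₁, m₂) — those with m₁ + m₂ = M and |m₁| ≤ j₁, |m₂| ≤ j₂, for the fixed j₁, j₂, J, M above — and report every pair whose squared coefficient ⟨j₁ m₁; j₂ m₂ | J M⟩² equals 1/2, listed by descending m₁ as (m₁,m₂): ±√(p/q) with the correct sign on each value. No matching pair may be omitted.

(2,0): +√(1/2); (0,2): −√(1/2)

Admissible pairs with m₁+m₂ = M = 2: (0,2), (1,1), (2,0)
  (m₁,m₂)=(2,0): CG² = 1/2, CG = +√(1/2)   ← matches the target
  (m₁,m₂)=(1,1): CG² = 0/1, CG = 0
  (m₁,m₂)=(0,2): CG² = 1/2, CG = −√(1/2)   ← matches the target
Pairs with CG² = 1/2: (2,0): +√(1/2); (0,2): −√(1/2)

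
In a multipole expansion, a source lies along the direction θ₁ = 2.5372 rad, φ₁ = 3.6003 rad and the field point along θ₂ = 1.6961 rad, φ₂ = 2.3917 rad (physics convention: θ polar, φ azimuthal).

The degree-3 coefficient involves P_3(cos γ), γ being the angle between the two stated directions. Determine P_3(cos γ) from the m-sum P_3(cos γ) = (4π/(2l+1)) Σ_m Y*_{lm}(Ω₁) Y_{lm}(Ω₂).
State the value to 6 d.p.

-0.384637

Term-by-term m-sum for l=3 (normalisation 4π/7 = 1.795196):
  [-3]  conj(Y_{3,-3})(Ω₁) = (-0.014811, -0.075116) ; Y_{3,-3}(Ω₂) = (0.255871, -0.317137) ; Δ = (-0.027612, -0.014523)
  [-2]  conj(Y_{3,-2})(Ω₁) = (-0.165073, -0.215626) ; Y_{3,-2}(Ω₂) = (-0.008921, -0.125412) ; Δ = (-0.025569, 0.022626)
  [-1]  conj(Y_{3,-1})(Ω₁) = (-0.392793, -0.193977) ; Y_{3,-1}(Ω₂) = (0.216313, 0.201473) ; Δ = (-0.045885, -0.121097)
  [+0]  conj(Y_{3,0})(Ω₁) = (-0.118340, -0.000000) ; Y_{3,0}(Ω₂) = (0.136272, 0.000000) ; Δ = (-0.016126, -0.000000)
  [+1]  conj(Y_{3,1})(Ω₁) = (0.392793, -0.193977) ; Y_{3,1}(Ω₂) = (-0.216313, 0.201473) ; Δ = (-0.045885, 0.121097)
  [+2]  conj(Y_{3,2})(Ω₁) = (-0.165073, 0.215626) ; Y_{3,2}(Ω₂) = (-0.008921, 0.125412) ; Δ = (-0.025569, -0.022626)
  [+3]  conj(Y_{3,3})(Ω₁) = (0.014811, -0.075116) ; Y_{3,3}(Ω₂) = (-0.255871, -0.317137) ; Δ = (-0.027612, 0.014523)
Σ over m = (-0.214259, -0.000000); ×(4π/7) → (-0.384637, -0.000000). Real part: -0.384637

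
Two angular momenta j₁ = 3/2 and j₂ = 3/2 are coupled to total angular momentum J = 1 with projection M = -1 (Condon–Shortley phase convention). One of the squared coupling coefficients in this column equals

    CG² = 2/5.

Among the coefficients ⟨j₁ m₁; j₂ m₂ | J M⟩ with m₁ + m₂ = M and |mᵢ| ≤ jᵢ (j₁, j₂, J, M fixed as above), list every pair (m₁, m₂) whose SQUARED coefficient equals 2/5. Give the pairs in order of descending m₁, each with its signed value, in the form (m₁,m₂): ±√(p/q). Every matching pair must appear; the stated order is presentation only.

(-1/2,-1/2): −√(2/5)

Admissible pairs with m₁+m₂ = M = -1: (-3/2,1/2), (-1/2,-1/2), (1/2,-3/2)
  (m₁,m₂)=(1/2,-3/2): CG² = 3/10, CG = +√(3/10)
  (m₁,m₂)=(-1/2,-1/2): CG² = 2/5, CG = −√(2/5)   ← matches the target
  (m₁,m₂)=(-3/2,1/2): CG² = 3/10, CG = +√(3/10)
Pairs with CG² = 2/5: (-1/2,-1/2): −√(2/5)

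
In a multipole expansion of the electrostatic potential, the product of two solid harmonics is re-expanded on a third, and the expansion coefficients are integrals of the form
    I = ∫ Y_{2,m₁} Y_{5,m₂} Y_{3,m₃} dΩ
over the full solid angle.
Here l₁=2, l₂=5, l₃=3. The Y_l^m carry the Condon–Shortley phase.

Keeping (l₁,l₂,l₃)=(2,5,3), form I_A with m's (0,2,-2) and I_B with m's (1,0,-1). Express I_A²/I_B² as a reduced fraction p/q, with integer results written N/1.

Shared (l₁,l₂,l₃)=(2,5,3): N and (l;000)² cancel in I_A²/I_B².
A: Δ = 4!·0!·6!/11! = 1/2310; Racah Σ t=2..2: t=2:+1/480 = 1/480; ⇒ 3j(2 5 3; 0 2 -2)² = 3/110, sgn -1
B: Δ = 4!·0!·6!/11! = 1/2310; Racah Σ t=1..1: t=1:−1/288 = -1/288; ⇒ 3j(2 5 3; 1 0 -1)² = 5/231, sgn -1
I_A²/I_B² = (3/110)/(5/231) = 63/50

63/50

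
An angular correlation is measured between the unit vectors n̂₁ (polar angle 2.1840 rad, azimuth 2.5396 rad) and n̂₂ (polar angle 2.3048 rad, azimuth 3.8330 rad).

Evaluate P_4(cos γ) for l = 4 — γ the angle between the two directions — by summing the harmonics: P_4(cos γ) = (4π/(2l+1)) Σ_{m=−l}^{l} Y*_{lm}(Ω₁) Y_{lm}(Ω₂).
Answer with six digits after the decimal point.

-0.361182

Addition theorem: P_4(cos γ) = (4π/9) Σ_m Y*_{lm}(Ω₁) Y_{lm}(Ω₂), m = −4…4:
  m=-4: Y*=-0.147027-0.132539i  Y=-0.125107-0.049385i  product +0.011849+0.023843i
  m=-3: Y*=-0.091807-0.383143i  Y=-0.165572-0.300625i  product -0.099982+0.091037i
  m=-2: Y*=+0.105782-0.275331i  Y=+0.073784-0.387873i  product -0.098988-0.061345i
  m=-1: Y*=-0.125097+0.085950i  Y=+0.025534-0.021135i  product -0.001378+0.004839i
  m=+0: Y*=-0.327581-0.000000i  Y=-0.361194+0.000000i  product +0.118320+0.000000i
  m=+1: Y*=+0.125097+0.085950i  Y=-0.025534-0.021135i  product -0.001378-0.004839i
  m=+2: Y*=+0.105782+0.275331i  Y=+0.073784+0.387873i  product -0.098988+0.061345i
  m=+3: Y*=+0.091807-0.383143i  Y=+0.165572-0.300625i  product -0.099982-0.091037i
  m=+4: Y*=-0.147027+0.132539i  Y=-0.125107+0.049385i  product +0.011849-0.023843i
Accumulated sum -0.258677+0.000000i; after 4π/(2l+1) scaling, -0.361182+0.000000i ⇒ P_4 = -0.361182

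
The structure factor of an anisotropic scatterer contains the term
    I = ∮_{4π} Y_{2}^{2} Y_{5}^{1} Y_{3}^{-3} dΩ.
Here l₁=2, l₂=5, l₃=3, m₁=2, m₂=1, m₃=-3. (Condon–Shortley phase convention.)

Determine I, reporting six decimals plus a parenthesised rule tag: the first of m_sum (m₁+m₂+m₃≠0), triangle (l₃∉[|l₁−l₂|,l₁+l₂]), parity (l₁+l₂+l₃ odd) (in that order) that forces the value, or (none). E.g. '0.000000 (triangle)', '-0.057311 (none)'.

Rules hold: Σm=0, L=10 even, 3≤3≤7.
N = 5·11·7 = 385
Δ = 4!·0!·6!/11! = 1/2310
Racah Σ t=2..2: t=2:+1/144 = 1/144
⇒ 3j(2 5 3; 0 0 0)² = 10/231, sgn -1
Racah Σ t=0..0: t=0:+1/17280 = 1/17280
⇒ 3j(2 5 3; 2 1 -3)² = 1/2310, sgn +1
4πI² = N·(3j₀)²·(3jₘ)² = 5/693
I = -1·√(0.00721501/4π) = -0.02396147
No selection rule forces the value: the integral is nonzero (none).

-0.023961 (none)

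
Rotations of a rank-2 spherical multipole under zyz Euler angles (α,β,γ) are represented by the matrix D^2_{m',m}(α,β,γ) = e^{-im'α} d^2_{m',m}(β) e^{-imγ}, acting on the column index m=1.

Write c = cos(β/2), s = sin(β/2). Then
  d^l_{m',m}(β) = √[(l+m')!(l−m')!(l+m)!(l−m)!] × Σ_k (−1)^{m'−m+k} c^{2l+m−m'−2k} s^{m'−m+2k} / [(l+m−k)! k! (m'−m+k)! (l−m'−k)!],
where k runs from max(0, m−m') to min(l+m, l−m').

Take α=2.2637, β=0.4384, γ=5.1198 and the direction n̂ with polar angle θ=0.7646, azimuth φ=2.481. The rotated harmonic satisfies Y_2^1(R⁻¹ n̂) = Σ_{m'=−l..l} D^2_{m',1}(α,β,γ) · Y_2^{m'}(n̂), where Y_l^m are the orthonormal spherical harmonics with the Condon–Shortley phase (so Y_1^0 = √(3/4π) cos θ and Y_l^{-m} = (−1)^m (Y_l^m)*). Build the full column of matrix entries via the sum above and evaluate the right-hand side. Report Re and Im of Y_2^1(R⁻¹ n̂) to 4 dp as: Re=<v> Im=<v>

Need the full column D^2_{m',1} for m'=−2..2 at α=2.2637, β=0.4384, γ=5.1198.
cos(β/2)=0.976072, sin(β/2)=0.217449
d^2_{-2,1}: single k=3 term ⇒ +0.020072;  D = +0.016651-0.011207i
d^2_{-1,1}: k∈[2..3] ⇒ +0.135145 -0.002236 = +0.132909;  D = -0.127529-0.037431i
d^2_{0,1}: k∈[1..2] ⇒ +0.495311 -0.024583 = +0.470728;  D = +0.186518+0.432199i
d^2_{1,1}: k∈[0..1] ⇒ +0.907668 -0.135145 = +0.772523;  D = +0.350197-0.688589i
d^2_{2,1}: single k=0 term ⇒ -0.404420;  D = +0.394457-0.089212i
Y_2^{m'}(θ=0.7646,φ=2.481) and Σ D·Y over m':
  (+0.0167-0.0112i)·(+0.0457+0.1794i)  (-0.1275-0.0374i)·(-0.3047-0.2368i)  (+0.1865+0.4322i)·(+0.1774+0.0000i)  (+0.3502-0.6886i)·(+0.3047-0.2368i)  (+0.3945-0.0892i)·(+0.0457-0.1794i)
Y_2^1(R⁻¹ n̂) = +0.011549-0.246869i

Re=0.0115 Im=-0.2469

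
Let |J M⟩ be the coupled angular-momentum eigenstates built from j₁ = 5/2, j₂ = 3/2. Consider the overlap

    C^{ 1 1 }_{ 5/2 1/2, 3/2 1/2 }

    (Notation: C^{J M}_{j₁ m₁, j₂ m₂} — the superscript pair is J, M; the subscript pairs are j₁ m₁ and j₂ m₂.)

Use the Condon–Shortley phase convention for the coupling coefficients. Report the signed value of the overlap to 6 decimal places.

+0.387298

triangle: 3!·2!·0!/6! = 12/720
(j±m)!: 3!·2!·2!·1!·2!·0! = 48
prefactor² = (2J+1)·Δ·N² = 12/5
  k=2: +1/(2!·1!·0!·0!·2!·0!) = 1/4
Σ = 1/4  ⇒  CG² = 12/5·(1/4)² = 3/20
CG = +√(3/20) = +0.387298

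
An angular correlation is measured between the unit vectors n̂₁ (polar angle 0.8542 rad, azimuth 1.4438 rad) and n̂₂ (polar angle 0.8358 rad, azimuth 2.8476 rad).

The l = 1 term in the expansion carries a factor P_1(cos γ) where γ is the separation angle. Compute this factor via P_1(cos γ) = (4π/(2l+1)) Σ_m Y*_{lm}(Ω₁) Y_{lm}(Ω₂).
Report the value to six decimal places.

0.533435

Addition theorem: P_1(cos γ) = (4π/3) Σ_m Y*_{lm}(Ω₁) Y_{lm}(Ω₂), m = −1…1:
  m=-1: (0.032996, 0.258420) × (-0.245302, -0.074269) = (0.011099, -0.065842)  (running Σ = (0.011099, -0.065842))
  m=0: (0.320925, -0.000000) × (0.327649, 0.000000) = (0.105151, 0.000000)  (running Σ = (0.116249, -0.065842))
  m=1: (-0.032996, 0.258420) × (0.245302, -0.074269) = (0.011099, 0.065842)  (running Σ = (0.127348, 0.000000))
Total Σ_m = (0.127348, 0.000000). Multiply by 4.188790: (0.533435, 0.000000). P_1(cos γ) = 0.533435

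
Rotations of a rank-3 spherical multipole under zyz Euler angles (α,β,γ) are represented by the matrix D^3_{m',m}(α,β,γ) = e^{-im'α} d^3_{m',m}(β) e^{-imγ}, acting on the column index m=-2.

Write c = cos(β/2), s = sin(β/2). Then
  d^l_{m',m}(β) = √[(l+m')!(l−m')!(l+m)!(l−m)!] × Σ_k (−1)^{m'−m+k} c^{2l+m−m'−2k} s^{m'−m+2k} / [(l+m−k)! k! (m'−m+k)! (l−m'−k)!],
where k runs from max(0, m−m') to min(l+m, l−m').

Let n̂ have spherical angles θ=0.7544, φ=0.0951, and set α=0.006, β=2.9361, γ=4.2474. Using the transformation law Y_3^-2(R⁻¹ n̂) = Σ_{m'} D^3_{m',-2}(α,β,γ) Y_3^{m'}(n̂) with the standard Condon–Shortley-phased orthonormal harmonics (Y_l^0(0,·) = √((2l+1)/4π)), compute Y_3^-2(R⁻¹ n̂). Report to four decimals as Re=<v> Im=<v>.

Need the full column D^3_{m',-2} for m'=−3..3 at α=0.0060, β=2.9361, γ=4.2474.
cos(β/2)=0.102566, sin(β/2)=0.994726
d^3_{-3,-2}: single k=1 term ⇒ +0.000028;  D = -0.000017+0.000022i
d^3_{-2,-2}: k∈[0..1] ⇒ +0.000001 -0.000548 = -0.000546;  D = +0.000332-0.000434i
d^3_{-1,-2}: k∈[0..1] ⇒ -0.000036 +0.006717 = +0.006681;  D = -0.004026+0.005331i
d^3_{0,-2}: k∈[0..1] ⇒ +0.000600 -0.056413 = -0.055813;  D = +0.033368-0.044740i
d^3_{1,-2}: k∈[0..1] ⇒ -0.006717 +0.315878 = +0.309162;  D = -0.183343+0.248931i
d^3_{2,-2}: k∈[0..1] ⇒ +0.051498 -0.968772 = -0.917274;  D = +0.539531-0.741821i
d^3_{3,-2}: single k=0 term ⇒ -0.244678;  D = +0.142727-0.198737i
Y_3^{m'}(θ=0.7544,φ=0.0951) and Σ D·Y over m':
  (-0.0000+0.0000i)·(+0.1286-0.0377i)  (+0.0003-0.0004i)·(+0.3430-0.0660i)  (-0.0040+0.0053i)·(+0.3646-0.0348i)  (+0.0334-0.0447i)·(-0.0938+0.0000i)  (-0.1833+0.2489i)·(-0.3646-0.0348i)  (+0.5395-0.7418i)·(+0.3430+0.0660i)  (+0.1427-0.1987i)·(-0.1286-0.0377i)
Y_3^-2(R⁻¹ n̂) = +0.279363-0.276905i

Re=0.2794 Im=-0.2769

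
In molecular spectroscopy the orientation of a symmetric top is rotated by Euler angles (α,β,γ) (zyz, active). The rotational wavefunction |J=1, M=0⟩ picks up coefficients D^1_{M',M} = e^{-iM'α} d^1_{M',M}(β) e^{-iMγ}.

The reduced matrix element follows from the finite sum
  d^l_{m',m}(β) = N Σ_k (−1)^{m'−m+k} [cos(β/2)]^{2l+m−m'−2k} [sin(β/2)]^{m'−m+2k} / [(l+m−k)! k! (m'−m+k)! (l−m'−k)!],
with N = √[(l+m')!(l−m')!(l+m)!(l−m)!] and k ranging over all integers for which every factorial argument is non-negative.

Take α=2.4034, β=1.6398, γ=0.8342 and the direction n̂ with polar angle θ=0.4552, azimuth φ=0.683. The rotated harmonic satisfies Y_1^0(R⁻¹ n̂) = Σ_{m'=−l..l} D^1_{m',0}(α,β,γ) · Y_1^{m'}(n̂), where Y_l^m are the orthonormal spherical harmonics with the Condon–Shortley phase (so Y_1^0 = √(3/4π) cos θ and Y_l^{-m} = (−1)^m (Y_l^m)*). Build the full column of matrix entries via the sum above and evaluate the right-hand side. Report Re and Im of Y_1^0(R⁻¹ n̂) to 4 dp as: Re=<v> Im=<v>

Re=-0.0622 Im=0.0000

Need the full column D^1_{m',0} for m'=−1..1 at α=2.4034, β=1.6398, γ=0.8342.
cos(β/2)=0.682294, sin(β/2)=0.731078
d^1_{-1,0}: single k=1 term ⇒ +0.705424;  D = -0.521792+0.474717i
d^1_{0,0}: k∈[0..1] ⇒ +0.465526 -0.534474 = -0.068949;  D = -0.068949+0.000000i
d^1_{1,0}: single k=0 term ⇒ -0.705424;  D = +0.521792+0.474717i
Y_1^{m'}(θ=0.4552,φ=0.683) and Σ D·Y over m':
  (-0.5218+0.4747i)·(+0.1178-0.0959i)  (-0.0689+0.0000i)·(+0.4388+0.0000i)  (+0.5218+0.4747i)·(-0.1178-0.0959i)
Y_1^0(R⁻¹ n̂) = -0.062199+0.000000i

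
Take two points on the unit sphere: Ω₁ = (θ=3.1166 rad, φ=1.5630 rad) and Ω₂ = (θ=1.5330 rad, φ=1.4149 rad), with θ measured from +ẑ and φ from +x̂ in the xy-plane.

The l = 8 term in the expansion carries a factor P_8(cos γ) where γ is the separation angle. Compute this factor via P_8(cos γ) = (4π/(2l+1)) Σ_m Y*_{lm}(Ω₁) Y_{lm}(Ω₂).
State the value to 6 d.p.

0.271756

Term-by-term m-sum for l=8 (normalisation 4π/17 = 0.739198):
  [-8]  conj(Y_{8,-8})(Ω₁) = (0.000000, -0.000000) ; Y_{8,-8}(Ω₂) = (0.162975, 0.485887) ; Δ = (0.000000, 0.000000)
  [-7]  conj(Y_{8,-7})(Ω₁) = (0.000000, 0.000000) ; Y_{8,-7}(Ω₂) = (-0.068775, 0.035763) ; Δ = (-0.000000, -0.000000)
  [-6]  conj(Y_{8,-6})(Ω₁) = (-0.000000, 0.000000) ; Y_{8,-6}(Ω₂) = (0.217688, 0.295192) ; Δ = (-0.000000, -0.000000)
  [-5]  conj(Y_{8,-5})(Ω₁) = (-0.000000, -0.000000) ; Y_{8,-5}(Ω₂) = (-0.064103, 0.064866) ; Δ = (0.000000, 0.000000)
  [-4]  conj(Y_{8,-4})(Ω₁) = (0.000005, -0.000000) ; Y_{8,-4}(Ω₂) = (0.263708, 0.189695) ; Δ = (0.000001, 0.000001)
  [-3]  conj(Y_{8,-3})(Ω₁) = (0.000005, 0.000218) ; Y_{8,-3}(Ω₂) = (-0.043994, 0.087106) ; Δ = (-0.000019, -0.000009)
  [-2]  conj(Y_{8,-2})(Ω₁) = (-0.006423, 0.000100) ; Y_{8,-2}(Ω₂) = (0.292203, 0.094178) ; Δ = (-0.001886, -0.000576)
  [-1]  conj(Y_{8,-1})(Ω₁) = (-0.000956, -0.122640) ; Y_{8,-1}(Ω₂) = (-0.015574, 0.099090) ; Δ = (0.012167, 0.001815)
  [+0]  conj(Y_{8,0})(Ω₁) = (1.150066, -0.000000) ; Y_{8,0}(Ω₂) = (0.301817, 0.000000) ; Δ = (0.347109, 0.000000)
  [+1]  conj(Y_{8,1})(Ω₁) = (0.000956, -0.122640) ; Y_{8,1}(Ω₂) = (0.015574, 0.099090) ; Δ = (0.012167, -0.001815)
  [+2]  conj(Y_{8,2})(Ω₁) = (-0.006423, -0.000100) ; Y_{8,2}(Ω₂) = (0.292203, -0.094178) ; Δ = (-0.001886, 0.000576)
  [+3]  conj(Y_{8,3})(Ω₁) = (-0.000005, 0.000218) ; Y_{8,3}(Ω₂) = (0.043994, 0.087106) ; Δ = (-0.000019, 0.000009)
  [+4]  conj(Y_{8,4})(Ω₁) = (0.000005, 0.000000) ; Y_{8,4}(Ω₂) = (0.263708, -0.189695) ; Δ = (0.000001, -0.000001)
  [+5]  conj(Y_{8,5})(Ω₁) = (0.000000, -0.000000) ; Y_{8,5}(Ω₂) = (0.064103, 0.064866) ; Δ = (0.000000, -0.000000)
  [+6]  conj(Y_{8,6})(Ω₁) = (-0.000000, -0.000000) ; Y_{8,6}(Ω₂) = (0.217688, -0.295192) ; Δ = (-0.000000, 0.000000)
  [+7]  conj(Y_{8,7})(Ω₁) = (-0.000000, 0.000000) ; Y_{8,7}(Ω₂) = (0.068775, 0.035763) ; Δ = (-0.000000, 0.000000)
  [+8]  conj(Y_{8,8})(Ω₁) = (0.000000, 0.000000) ; Y_{8,8}(Ω₂) = (0.162975, -0.485887) ; Δ = (0.000000, -0.000000)
Total Σ_m = (0.367636, -0.000000). Multiply by 0.739198: (0.271756, -0.000000). P_8(cos γ) = 0.271756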